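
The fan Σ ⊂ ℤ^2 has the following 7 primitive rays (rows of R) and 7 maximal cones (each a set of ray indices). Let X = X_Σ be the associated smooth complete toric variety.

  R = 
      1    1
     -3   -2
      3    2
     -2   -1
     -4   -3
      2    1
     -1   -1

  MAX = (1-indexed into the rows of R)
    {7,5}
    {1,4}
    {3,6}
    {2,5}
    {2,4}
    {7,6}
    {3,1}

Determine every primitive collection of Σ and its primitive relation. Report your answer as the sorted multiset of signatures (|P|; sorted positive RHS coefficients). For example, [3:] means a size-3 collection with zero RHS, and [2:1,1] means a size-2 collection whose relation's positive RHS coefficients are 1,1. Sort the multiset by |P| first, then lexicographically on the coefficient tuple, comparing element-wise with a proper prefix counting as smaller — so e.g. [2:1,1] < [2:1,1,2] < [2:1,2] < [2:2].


Σ has 14 primitive collections:

  {1,7}:  v_{1} + v_{7} = 0 ; sig = [2:]
  {2,3}:  v_{2} + v_{3} = 0 ; sig = [2:]
  {4,6}:  v_{4} + v_{6} = 0 ; sig = [2:]
  {1,2}:  v_{1} + v_{2} = v_{4} ; sig = [2:1]
  {1,5}:  v_{1} + v_{5} = v_{2} ; sig = [2:1]
  {1,6}:  v_{1} + v_{6} = v_{3} ; sig = [2:1]
  {2,6}:  v_{2} + v_{6} = v_{7} ; sig = [2:1]
  {2,7}:  v_{2} + v_{7} = v_{5} ; sig = [2:1]
  {3,4}:  v_{3} + v_{4} = v_{1} ; sig = [2:1]
  {3,5}:  v_{3} + v_{5} = v_{7} ; sig = [2:1]
  {3,7}:  v_{3} + v_{7} = v_{6} ; sig = [2:1]
  {4,7}:  v_{4} + v_{7} = v_{2} ; sig = [2:1]
  {4,5}:  v_{4} + v_{5} = 2·v_{2} ; sig = [2:2]
  {5,6}:  v_{5} + v_{6} = 2·v_{7} ; sig = [2:2]

Signatures (|P|; sorted positive RHS coefficients), sorted:
[[2:], [2:], [2:], [2:1], [2:1], [2:1], [2:1], [2:1], [2:1], [2:1], [2:1], [2:1], [2:2], [2:2]]


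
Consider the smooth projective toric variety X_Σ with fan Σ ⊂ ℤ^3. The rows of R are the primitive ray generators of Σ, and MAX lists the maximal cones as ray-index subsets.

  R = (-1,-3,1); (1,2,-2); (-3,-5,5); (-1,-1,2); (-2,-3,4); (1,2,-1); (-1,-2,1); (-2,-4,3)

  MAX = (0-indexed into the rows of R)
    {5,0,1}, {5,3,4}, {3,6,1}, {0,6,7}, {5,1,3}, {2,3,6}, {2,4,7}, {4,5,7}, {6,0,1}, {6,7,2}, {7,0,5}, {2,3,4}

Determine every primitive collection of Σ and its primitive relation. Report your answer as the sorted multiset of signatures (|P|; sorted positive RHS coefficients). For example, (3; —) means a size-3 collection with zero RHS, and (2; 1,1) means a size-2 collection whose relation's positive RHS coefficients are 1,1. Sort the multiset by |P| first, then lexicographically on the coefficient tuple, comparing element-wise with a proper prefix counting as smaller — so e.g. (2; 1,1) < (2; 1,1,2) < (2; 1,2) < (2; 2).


Σ has 10 primitive collections:

  • {5,6}:  v_{5} + v_{6} = 0  →  sig = (2; —)
  • {0,3}:  v_{0} + v_{3} = v_{7}  →  sig = (2; 1)
  • {1,4}:  v_{1} + v_{4} = v_{3}  →  sig = (2; 1)
  • {1,7}:  v_{1} + v_{7} = v_{6}  →  sig = (2; 1)
  • {2,5}:  v_{2} + v_{5} = v_{4}  →  sig = (2; 1)
  • {3,7}:  v_{3} + v_{7} = v_{2}  →  sig = (2; 1)
  • {4,6}:  v_{4} + v_{6} = v_{2}  →  sig = (2; 1)
  • {1,2}:  v_{1} + v_{2} = v_{3} + v_{6}  →  sig = (2; 1,1)
  • {0,4}:  v_{0} + v_{4} = v_{5} + 2·v_{7}  →  sig = (2; 1,2)
  • {0,2}:  v_{0} + v_{2} = 2·v_{7}  →  sig = (2; 2)

Hence PRS(X_Σ) =
    (2; —)
    (2; 1)
    (2; 1)
    (2; 1)
    (2; 1)
    (2; 1)
    (2; 1)
    (2; 1,1)
    (2; 1,2)
    (2; 2)


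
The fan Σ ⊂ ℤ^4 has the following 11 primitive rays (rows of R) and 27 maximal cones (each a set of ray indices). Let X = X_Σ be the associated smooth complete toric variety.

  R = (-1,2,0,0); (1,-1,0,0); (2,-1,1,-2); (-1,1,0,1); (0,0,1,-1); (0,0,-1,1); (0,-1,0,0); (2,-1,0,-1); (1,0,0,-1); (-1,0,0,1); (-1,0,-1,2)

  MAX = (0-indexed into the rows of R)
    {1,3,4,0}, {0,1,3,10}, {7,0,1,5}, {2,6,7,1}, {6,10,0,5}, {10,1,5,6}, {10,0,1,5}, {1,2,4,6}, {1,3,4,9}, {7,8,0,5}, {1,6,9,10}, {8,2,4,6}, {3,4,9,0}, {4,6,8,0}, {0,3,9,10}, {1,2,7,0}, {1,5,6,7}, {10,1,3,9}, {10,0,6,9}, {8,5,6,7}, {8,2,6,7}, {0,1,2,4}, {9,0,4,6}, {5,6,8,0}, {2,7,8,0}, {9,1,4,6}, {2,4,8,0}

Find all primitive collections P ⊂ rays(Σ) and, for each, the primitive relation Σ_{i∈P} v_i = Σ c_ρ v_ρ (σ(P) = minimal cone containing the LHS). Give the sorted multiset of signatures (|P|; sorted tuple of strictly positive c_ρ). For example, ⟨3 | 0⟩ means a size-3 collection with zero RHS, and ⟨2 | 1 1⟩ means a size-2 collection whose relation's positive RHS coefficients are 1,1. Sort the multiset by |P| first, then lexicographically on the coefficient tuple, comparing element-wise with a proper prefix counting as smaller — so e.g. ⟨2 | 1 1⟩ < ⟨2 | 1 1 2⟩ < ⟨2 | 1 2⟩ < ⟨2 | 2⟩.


21 collections generate NE(X_Σ); each relation:

  • {4,5}:  v_{4} + v_{5} = 0  ⇒ sig = ⟨2 | 0⟩
  • {8,9}:  v_{8} + v_{9} = 0  ⇒ sig = ⟨2 | 0⟩
  • {1,8}:  v_{1} + v_{8} = v_{7}  ⇒ sig = ⟨2 | 1⟩
  • {2,5}:  v_{2} + v_{5} = v_{7}  ⇒ sig = ⟨2 | 1⟩
  • {2,10}:  v_{2} + v_{10} = v_{1}  ⇒ sig = ⟨2 | 1⟩
  • {3,6}:  v_{3} + v_{6} = v_{9}  ⇒ sig = ⟨2 | 1⟩
  • {4,7}:  v_{4} + v_{7} = v_{2}  ⇒ sig = ⟨2 | 1⟩
  • {4,10}:  v_{4} + v_{10} = v_{9}  ⇒ sig = ⟨2 | 1⟩
  • {5,9}:  v_{5} + v_{9} = v_{10}  ⇒ sig = ⟨2 | 1⟩
  • {7,9}:  v_{7} + v_{9} = v_{1}  ⇒ sig = ⟨2 | 1⟩
  • {8,10}:  v_{8} + v_{10} = v_{5}  ⇒ sig = ⟨2 | 1⟩
  • {2,9}:  v_{2} + v_{9} = v_{1} + v_{4}  ⇒ sig = ⟨2 | 1 1⟩
  • {3,8}:  v_{3} + v_{8} = v_{0} + v_{1}  ⇒ sig = ⟨2 | 1 1⟩
  • {7,10}:  v_{7} + v_{10} = v_{1} + v_{5}  ⇒ sig = ⟨2 | 1 1⟩
  • {3,5}:  v_{3} + v_{5} = v_{0} + v_{1} + v_{10}  ⇒ sig = ⟨2 | 1 1 1⟩
  • {2,3}:  v_{2} + v_{3} = v_{0} + 2·v_{1} + v_{4}  ⇒ sig = ⟨2 | 1 1 2⟩
  • {3,7}:  v_{3} + v_{7} = v_{0} + 2·v_{1}  ⇒ sig = ⟨2 | 1 2⟩
  • {0,1,6}:  v_{0} + v_{1} + v_{6} = 0  ⇒ sig = ⟨3 | 0⟩
  • {0,1,9}:  v_{0} + v_{1} + v_{9} = v_{3}  ⇒ sig = ⟨3 | 1⟩
  • {0,6,7}:  v_{0} + v_{6} + v_{7} = v_{8}  ⇒ sig = ⟨3 | 1⟩
  • {0,2,6}:  v_{0} + v_{2} + v_{6} = v_{4} + v_{8}  ⇒ sig = ⟨3 | 1 1⟩

so the primitive-relation signature multiset is
    |P|=2: 17 collections, coeffs (), (), (1), (1), (1), (1), (1), (1), (1), (1), (1), (1,1), (1,1), (1,1), (1,1,1), (1,1,2), (1,2)
    |P|=3: 4 collections, coeffs (), (1), (1), (1,1)


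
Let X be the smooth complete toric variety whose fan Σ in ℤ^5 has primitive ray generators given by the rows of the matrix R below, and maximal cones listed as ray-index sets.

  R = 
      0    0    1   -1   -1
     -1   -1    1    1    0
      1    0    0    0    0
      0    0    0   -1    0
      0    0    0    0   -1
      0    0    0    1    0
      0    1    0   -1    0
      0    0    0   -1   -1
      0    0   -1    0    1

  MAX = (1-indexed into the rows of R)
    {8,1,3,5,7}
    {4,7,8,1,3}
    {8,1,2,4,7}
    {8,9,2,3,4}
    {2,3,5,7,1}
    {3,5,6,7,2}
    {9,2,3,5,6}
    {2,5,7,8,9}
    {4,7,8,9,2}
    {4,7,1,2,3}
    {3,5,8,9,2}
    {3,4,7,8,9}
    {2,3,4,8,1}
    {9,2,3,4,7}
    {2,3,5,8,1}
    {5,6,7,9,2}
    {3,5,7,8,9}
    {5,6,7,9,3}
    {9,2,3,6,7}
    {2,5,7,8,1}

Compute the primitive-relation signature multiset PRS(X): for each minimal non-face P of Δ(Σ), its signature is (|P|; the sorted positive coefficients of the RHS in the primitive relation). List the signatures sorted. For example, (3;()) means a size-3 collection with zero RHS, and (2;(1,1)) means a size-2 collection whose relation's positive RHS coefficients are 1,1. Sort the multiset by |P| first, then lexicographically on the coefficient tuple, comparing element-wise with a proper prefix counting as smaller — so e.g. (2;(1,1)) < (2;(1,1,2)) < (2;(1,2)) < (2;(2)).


7 collections generate NE(X_Σ); each relation:

  {4,6}:  v_{4} + v_{6} = 0 — sig = (2;())
  {1,9}:  v_{1} + v_{9} = v_{4} — sig = (2;(1))
  {4,5}:  v_{4} + v_{5} = v_{8} — sig = (2;(1))
  {6,8}:  v_{6} + v_{8} = v_{5} — sig = (2;(1))
  {1,6}:  v_{1} + v_{6} = v_{2} + v_{3} + v_{5} + v_{7} — sig = (2;(1,1,1,1))
  {2,3,7,8}:  v_{2} + v_{3} + v_{7} + v_{8} = v_{1} — sig = (4;(1))
  {2,3,5,7,9}:  v_{2} + v_{3} + v_{5} + v_{7} + v_{9} = 0 — sig = (5;())

Hence PRS(X_Σ) =
{ (2;()),  (2;(1)) ×3,  (2;(1,1,1,1)),  (4;(1)),  (5;()) }


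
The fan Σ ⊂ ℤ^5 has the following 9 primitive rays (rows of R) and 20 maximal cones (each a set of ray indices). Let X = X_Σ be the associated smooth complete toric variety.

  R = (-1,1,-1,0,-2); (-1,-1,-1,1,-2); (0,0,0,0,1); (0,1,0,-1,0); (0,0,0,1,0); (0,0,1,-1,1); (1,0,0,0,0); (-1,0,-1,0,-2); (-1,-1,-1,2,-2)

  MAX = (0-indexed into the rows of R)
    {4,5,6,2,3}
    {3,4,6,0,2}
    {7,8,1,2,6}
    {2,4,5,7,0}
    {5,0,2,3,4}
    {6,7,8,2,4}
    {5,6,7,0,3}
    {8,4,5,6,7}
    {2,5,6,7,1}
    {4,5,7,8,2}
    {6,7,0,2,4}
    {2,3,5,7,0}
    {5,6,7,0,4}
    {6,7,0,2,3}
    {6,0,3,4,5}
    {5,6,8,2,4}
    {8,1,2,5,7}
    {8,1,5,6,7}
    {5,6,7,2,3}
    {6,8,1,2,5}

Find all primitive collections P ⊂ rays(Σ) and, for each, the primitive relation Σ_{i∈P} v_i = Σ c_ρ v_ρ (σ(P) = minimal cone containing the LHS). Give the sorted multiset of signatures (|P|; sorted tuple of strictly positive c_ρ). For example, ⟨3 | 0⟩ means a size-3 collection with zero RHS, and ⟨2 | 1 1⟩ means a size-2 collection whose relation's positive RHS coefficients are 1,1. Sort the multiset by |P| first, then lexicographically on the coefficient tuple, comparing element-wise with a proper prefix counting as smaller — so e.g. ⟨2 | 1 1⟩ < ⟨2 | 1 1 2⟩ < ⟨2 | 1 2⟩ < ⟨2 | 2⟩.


Δ(Σ) — 9 vertices, 9 min non-faces:

  P = {1,3}:  v_{1} + v_{3} = v_{7}  ⟹  sig = ⟨2 | 1⟩
  P = {1,4}:  v_{1} + v_{4} = v_{8}  ⟹  sig = ⟨2 | 1⟩
  P = {3,8}:  v_{3} + v_{8} = v_{4} + v_{7}  ⟹  sig = ⟨2 | 1 1⟩
  P = {0,1}:  v_{0} + v_{1} = v_{4} + 2·v_{7}  ⟹  sig = ⟨2 | 1 2⟩
  P = {0,8}:  v_{0} + v_{8} = 2·v_{4} + 2·v_{7}  ⟹  sig = ⟨2 | 2 2⟩
  P = {3,4,7}:  v_{3} + v_{4} + v_{7} = v_{0}  ⟹  sig = ⟨3 | 1⟩
  P = {0,2,5,6}:  v_{0} + v_{2} + v_{5} + v_{6} = v_{3}  ⟹  sig = ⟨4 | 1⟩
  P = {2,4,5,6,7}:  v_{2} + v_{4} + v_{5} + v_{6} + v_{7} = 0  ⟹  sig = ⟨5 | 0⟩
  P = {2,5,6,7,8}:  v_{2} + v_{5} + v_{6} + v_{7} + v_{8} = v_{1}  ⟹  sig = ⟨5 | 1⟩

Signatures (|P|; sorted positive RHS coefficients), sorted:
{ ⟨2 | 1⟩ ×2,  ⟨2 | 1 1⟩,  ⟨2 | 1 2⟩,  ⟨2 | 2 2⟩,  ⟨3 | 1⟩,  ⟨4 | 1⟩,  ⟨5 | 0⟩,  ⟨5 | 1⟩ }


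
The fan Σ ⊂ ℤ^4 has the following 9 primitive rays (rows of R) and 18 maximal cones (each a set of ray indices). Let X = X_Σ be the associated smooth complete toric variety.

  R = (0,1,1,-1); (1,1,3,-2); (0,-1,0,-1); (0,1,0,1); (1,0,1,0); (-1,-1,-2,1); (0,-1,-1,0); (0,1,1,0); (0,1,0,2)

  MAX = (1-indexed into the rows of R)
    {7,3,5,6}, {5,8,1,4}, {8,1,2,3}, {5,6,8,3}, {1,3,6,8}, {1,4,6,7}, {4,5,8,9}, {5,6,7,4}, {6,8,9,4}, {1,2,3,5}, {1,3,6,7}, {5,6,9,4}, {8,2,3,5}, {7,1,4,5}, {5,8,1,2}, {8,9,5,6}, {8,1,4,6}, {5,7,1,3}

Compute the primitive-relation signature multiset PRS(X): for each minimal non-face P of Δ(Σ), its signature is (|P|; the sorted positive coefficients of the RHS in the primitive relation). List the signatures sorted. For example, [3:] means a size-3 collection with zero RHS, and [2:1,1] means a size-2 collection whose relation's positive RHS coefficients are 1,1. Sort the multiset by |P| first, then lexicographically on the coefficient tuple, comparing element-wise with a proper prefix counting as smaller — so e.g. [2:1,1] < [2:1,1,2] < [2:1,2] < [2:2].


Minimal non-faces — 12 found among 9 rays, 18 max cones:

  P={3,4}:  v_{3} + v_{4} = 0 ; sig = [2:]
  P={7,8}:  v_{7} + v_{8} = 0 ; sig = [2:]
  P={1,9}:  v_{1} + v_{9} = v_{4} + v_{8} ; sig = [2:1,1]
  P={2,6}:  v_{2} + v_{6} = v_{3} + v_{8} ; sig = [2:1,1]
  P={2,4}:  v_{2} + v_{4} = v_{1} + v_{5} + v_{8} ; sig = [2:1,1,1]
  P={2,7}:  v_{2} + v_{7} = v_{1} + v_{3} + v_{5} ; sig = [2:1,1,1]
  P={3,9}:  v_{3} + v_{9} = v_{5} + v_{6} + v_{8} ; sig = [2:1,1,1]
  P={7,9}:  v_{7} + v_{9} = v_{4} + v_{5} + v_{6} ; sig = [2:1,1,1]
  P={2,9}:  v_{2} + v_{9} = v_{5} + 2·v_{8} ; sig = [2:1,2]
  P={1,5,6}:  v_{1} + v_{5} + v_{6} = 0 ; sig = [3:]
  P={1,3,5,8}:  v_{1} + v_{3} + v_{5} + v_{8} = v_{2} ; sig = [4:1]
  P={4,5,6,8}:  v_{4} + v_{5} + v_{6} + v_{8} = v_{9} ; sig = [4:1]

Sorted signature multiset PRS(X):
[[2:], [2:], [2:1,1], [2:1,1], [2:1,1,1], [2:1,1,1], [2:1,1,1], [2:1,1,1], [2:1,2], [3:], [4:1], [4:1]]


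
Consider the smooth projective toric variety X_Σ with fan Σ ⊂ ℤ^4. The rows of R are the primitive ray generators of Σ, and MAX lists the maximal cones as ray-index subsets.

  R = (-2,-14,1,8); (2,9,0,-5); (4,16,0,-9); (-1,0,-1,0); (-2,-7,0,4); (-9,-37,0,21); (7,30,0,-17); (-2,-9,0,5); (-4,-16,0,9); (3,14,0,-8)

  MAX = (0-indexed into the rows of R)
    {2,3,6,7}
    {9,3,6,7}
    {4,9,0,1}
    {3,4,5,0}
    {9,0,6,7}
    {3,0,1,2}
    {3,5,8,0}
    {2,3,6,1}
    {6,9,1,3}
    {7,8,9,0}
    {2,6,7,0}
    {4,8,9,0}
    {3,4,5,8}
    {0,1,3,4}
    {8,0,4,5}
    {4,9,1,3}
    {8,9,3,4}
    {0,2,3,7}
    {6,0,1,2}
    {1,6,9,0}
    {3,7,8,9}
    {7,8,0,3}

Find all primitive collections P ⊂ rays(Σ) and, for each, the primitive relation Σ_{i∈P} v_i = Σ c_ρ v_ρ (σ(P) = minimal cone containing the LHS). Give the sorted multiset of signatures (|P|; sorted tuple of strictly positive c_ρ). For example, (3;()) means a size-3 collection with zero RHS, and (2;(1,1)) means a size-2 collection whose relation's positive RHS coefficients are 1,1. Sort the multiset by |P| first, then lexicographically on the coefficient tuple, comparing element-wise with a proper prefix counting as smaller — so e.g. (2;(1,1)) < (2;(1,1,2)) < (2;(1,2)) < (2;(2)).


16 minimal non-faces of Δ(Σ) (on 10 rays):

  {1,7}:  v_{1} + v_{7} = 0 — sig = (2;())
  {2,8}:  v_{2} + v_{8} = 0 — sig = (2;())
  {1,8}:  v_{1} + v_{8} = v_{4} — sig = (2;(1))
  {2,4}:  v_{2} + v_{4} = v_{1} — sig = (2;(1))
  {2,9}:  v_{2} + v_{9} = v_{6} — sig = (2;(1))
  {4,7}:  v_{4} + v_{7} = v_{8} — sig = (2;(1))
  {5,6}:  v_{5} + v_{6} = v_{4} — sig = (2;(1))
  {6,8}:  v_{6} + v_{8} = v_{9} — sig = (2;(1))
  {4,6}:  v_{4} + v_{6} = v_{1} + v_{9} — sig = (2;(1,1))
  {5,9}:  v_{5} + v_{9} = v_{4} + v_{8} — sig = (2;(1,1))
  {2,5}:  v_{2} + v_{5} = v_{0} + v_{3} + v_{4} — sig = (2;(1,1,1))
  {1,5}:  v_{1} + v_{5} = v_{0} + v_{3} + 2·v_{4} — sig = (2;(1,1,2))
  {5,7}:  v_{5} + v_{7} = v_{0} + v_{3} + 2·v_{8} — sig = (2;(1,1,2))
  {0,3,9}:  v_{0} + v_{3} + v_{9} = 0 — sig = (3;())
  {0,3,6}:  v_{0} + v_{3} + v_{6} = v_{2} — sig = (3;(1))
  {0,3,4,8}:  v_{0} + v_{3} + v_{4} + v_{8} = v_{5} — sig = (4;(1))

so the primitive-relation signature multiset is
    |P|=2: 13 collections, coeffs (), (), (1), (1), (1), (1), (1), (1), (1,1), (1,1), (1,1,1), (1,1,2), (1,1,2)
    |P|=3: 2 collections, coeffs (), (1)
    |P|=4: 1 collection, coeffs (1)


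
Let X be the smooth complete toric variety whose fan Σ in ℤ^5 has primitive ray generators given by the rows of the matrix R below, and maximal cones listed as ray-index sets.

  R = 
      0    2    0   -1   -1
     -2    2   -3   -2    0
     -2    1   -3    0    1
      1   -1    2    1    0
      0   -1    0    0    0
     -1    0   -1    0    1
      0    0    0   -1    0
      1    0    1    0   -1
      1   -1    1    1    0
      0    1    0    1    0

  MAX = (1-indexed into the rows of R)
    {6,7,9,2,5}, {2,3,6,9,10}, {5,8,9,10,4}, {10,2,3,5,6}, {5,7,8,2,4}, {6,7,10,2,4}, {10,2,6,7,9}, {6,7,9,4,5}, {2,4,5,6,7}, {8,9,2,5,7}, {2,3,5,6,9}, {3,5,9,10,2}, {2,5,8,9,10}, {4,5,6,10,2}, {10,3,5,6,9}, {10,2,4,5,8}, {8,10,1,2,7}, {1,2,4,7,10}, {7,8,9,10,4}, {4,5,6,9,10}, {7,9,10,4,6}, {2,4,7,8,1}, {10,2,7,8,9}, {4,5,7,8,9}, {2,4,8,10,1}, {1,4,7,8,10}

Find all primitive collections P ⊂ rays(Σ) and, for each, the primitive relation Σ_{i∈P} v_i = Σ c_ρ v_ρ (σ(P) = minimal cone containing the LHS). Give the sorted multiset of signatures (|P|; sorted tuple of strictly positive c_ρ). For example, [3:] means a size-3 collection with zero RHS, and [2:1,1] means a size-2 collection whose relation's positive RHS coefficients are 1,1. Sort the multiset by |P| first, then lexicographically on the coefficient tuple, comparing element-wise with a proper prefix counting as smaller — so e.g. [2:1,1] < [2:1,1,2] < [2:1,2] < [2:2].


Σ has 12 primitive collections:

  • {6,8}:  v_{6} + v_{8} = 0 ; sig = [2:]
  • {1,3}:  v_{1} + v_{3} = v_{2} + v_{10} ; sig = [2:1,1]
  • {1,5}:  v_{1} + v_{5} = v_{2} + v_{4} + v_{8} ; sig = [2:1,1,1]
  • {1,9}:  v_{1} + v_{9} = v_{7} + v_{8} + v_{10} ; sig = [2:1,1,1]
  • {3,4}:  v_{3} + v_{4} = v_{5} + v_{6} + v_{10} ; sig = [2:1,1,1]
  • {3,7}:  v_{3} + v_{7} = v_{2} + v_{6} + v_{9} ; sig = [2:1,1,1]
  • {1,6}:  v_{1} + v_{6} = v_{2} + v_{4} + v_{7} + v_{10} ; sig = [2:1,1,1,1]
  • {3,8}:  v_{3} + v_{8} = v_{2} + v_{5} + v_{9} + v_{10} ; sig = [2:1,1,1,1]
  • {2,4,9}:  v_{2} + v_{4} + v_{9} = 0 ; sig = [3:]
  • {5,7,10}:  v_{5} + v_{7} + v_{10} = 0 ; sig = [3:]
  • {2,4,7,8,10}:  v_{2} + v_{4} + v_{7} + v_{8} + v_{10} = v_{1} ; sig = [5:1]
  • {2,5,6,9,10}:  v_{2} + v_{5} + v_{6} + v_{9} + v_{10} = v_{3} ; sig = [5:1]

so the primitive-relation signature multiset is
{ [2:],  [2:1,1],  [2:1,1,1] ×4,  [2:1,1,1,1] ×2,  [3:] ×2,  [5:1] ×2 }


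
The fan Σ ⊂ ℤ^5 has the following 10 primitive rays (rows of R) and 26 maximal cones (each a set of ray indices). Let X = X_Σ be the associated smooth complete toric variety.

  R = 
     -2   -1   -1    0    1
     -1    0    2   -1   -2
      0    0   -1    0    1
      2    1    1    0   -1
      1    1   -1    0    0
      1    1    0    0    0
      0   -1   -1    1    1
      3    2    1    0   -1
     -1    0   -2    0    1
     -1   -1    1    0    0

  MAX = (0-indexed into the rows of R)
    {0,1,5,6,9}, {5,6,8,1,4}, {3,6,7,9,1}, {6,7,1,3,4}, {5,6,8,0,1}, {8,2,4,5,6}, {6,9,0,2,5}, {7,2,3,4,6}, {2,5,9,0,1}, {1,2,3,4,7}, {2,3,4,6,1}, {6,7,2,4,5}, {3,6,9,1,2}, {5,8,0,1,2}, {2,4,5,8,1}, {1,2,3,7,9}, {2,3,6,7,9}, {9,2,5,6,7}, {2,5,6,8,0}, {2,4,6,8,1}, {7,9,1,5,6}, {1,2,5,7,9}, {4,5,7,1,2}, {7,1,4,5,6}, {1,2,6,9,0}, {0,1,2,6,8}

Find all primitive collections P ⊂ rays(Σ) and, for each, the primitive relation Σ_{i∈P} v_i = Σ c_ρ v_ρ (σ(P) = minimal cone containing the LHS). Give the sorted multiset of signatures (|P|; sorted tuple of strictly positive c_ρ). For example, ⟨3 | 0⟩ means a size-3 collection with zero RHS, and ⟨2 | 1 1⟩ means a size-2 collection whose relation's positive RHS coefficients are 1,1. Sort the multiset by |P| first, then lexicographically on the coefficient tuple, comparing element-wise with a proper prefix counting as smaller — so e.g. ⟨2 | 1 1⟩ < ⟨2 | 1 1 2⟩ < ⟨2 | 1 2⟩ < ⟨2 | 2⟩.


Σ has 10 primitive collections:

  P={0,3}:  v_{0} + v_{3} = 0  ⟹  sig = ⟨2 | 0⟩
  P={4,9}:  v_{4} + v_{9} = 0  ⟹  sig = ⟨2 | 0⟩
  P={0,4}:  v_{0} + v_{4} = v_{8}  ⟹  sig = ⟨2 | 1⟩
  P={0,7}:  v_{0} + v_{7} = v_{5}  ⟹  sig = ⟨2 | 1⟩
  P={3,5}:  v_{3} + v_{5} = v_{7}  ⟹  sig = ⟨2 | 1⟩
  P={3,8}:  v_{3} + v_{8} = v_{4}  ⟹  sig = ⟨2 | 1⟩
  P={8,9}:  v_{8} + v_{9} = v_{0}  ⟹  sig = ⟨2 | 1⟩
  P={7,8}:  v_{7} + v_{8} = v_{4} + v_{5}  ⟹  sig = ⟨2 | 1 1⟩
  P={1,2,5,6}:  v_{1} + v_{2} + v_{5} + v_{6} = 0  ⟹  sig = ⟨4 | 0⟩
  P={1,2,6,7}:  v_{1} + v_{2} + v_{6} + v_{7} = v_{3}  ⟹  sig = ⟨4 | 1⟩

Signatures (|P|; sorted positive RHS coefficients), sorted:
    ⟨2 | 0⟩
    ⟨2 | 0⟩
    ⟨2 | 1⟩
    ⟨2 | 1⟩
    ⟨2 | 1⟩
    ⟨2 | 1⟩
    ⟨2 | 1⟩
    ⟨2 | 1 1⟩
    ⟨4 | 0⟩
    ⟨4 | 1⟩


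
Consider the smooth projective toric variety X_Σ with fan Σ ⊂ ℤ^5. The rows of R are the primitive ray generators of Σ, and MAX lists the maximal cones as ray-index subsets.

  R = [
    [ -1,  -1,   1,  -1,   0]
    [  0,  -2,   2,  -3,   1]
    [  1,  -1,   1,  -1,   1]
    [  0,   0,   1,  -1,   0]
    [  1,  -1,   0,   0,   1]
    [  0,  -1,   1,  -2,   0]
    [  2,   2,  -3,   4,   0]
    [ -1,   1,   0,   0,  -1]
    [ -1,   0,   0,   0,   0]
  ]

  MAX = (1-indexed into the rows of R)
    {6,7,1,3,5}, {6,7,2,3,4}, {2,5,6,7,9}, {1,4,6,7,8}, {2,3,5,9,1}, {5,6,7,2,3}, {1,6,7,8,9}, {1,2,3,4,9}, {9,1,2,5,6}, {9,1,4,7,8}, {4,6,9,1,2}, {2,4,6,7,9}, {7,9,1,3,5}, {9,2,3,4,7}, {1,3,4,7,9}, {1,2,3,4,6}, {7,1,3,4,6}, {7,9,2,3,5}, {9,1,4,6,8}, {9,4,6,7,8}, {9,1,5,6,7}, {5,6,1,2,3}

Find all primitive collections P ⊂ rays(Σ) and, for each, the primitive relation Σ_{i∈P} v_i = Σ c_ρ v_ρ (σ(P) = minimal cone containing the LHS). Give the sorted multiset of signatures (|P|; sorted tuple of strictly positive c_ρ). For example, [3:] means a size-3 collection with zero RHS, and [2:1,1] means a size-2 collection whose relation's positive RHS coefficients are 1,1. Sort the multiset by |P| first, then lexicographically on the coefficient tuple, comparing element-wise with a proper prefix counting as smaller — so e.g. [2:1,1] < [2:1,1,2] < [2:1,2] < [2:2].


|primitive collections| = 7. Relations:

  P = {5,8}:  v_{5} + v_{8} = 0  ⇒ sig = [2:]
  P = {3,8}:  v_{3} + v_{8} = v_{4}  ⇒ sig = [2:1]
  P = {4,5}:  v_{4} + v_{5} = v_{3}  ⇒ sig = [2:1]
  P = {2,8}:  v_{2} + v_{8} = v_{4} + v_{6} + v_{9}  ⇒ sig = [2:1,1,1]
  P = {1,2,7}:  v_{1} + v_{2} + v_{7} = v_{5}  ⇒ sig = [3:1]
  P = {3,6,9}:  v_{3} + v_{6} + v_{9} = v_{2}  ⇒ sig = [3:1]
  P = {1,4,6,7,9}:  v_{1} + v_{4} + v_{6} + v_{7} + v_{9} = 0  ⇒ sig = [5:]

Sorted signature multiset PRS(X):
    [2:]
    [2:1]
    [2:1]
    [2:1,1,1]
    [3:1]
    [3:1]
    [5:]


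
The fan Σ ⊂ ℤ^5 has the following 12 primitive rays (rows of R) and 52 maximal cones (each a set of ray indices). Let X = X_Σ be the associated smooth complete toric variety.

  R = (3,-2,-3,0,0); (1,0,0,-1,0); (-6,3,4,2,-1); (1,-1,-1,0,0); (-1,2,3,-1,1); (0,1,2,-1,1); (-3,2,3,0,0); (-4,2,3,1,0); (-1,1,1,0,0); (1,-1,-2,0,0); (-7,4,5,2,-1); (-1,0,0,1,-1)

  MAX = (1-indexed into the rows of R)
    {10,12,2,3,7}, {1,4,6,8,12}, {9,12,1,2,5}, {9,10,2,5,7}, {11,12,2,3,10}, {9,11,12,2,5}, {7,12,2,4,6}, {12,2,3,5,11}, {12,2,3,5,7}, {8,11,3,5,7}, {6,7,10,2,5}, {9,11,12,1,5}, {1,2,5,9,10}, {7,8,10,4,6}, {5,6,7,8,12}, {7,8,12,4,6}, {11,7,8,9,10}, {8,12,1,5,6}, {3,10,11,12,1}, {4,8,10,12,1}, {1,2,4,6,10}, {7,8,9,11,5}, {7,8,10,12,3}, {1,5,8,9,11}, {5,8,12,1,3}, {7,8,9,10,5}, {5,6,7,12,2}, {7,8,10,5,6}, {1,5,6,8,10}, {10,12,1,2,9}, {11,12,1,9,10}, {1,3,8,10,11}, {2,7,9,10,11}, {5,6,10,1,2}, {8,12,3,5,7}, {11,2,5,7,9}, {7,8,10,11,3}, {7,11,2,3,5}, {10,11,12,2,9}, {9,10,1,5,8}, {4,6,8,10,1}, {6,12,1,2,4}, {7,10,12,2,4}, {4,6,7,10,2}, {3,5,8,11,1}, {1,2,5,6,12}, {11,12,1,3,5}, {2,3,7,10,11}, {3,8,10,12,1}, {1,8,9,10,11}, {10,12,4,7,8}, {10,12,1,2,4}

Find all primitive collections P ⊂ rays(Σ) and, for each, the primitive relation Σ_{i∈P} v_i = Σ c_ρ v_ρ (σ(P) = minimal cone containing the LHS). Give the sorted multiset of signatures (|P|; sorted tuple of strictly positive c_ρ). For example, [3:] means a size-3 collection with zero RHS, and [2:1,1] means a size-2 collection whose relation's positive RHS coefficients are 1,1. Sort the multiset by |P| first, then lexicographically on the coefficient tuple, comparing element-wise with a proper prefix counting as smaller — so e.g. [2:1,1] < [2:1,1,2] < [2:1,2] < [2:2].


Minimal non-faces — 20 found among 12 rays, 52 max cones:

  P={1,7}:  v_{1} + v_{7} = 0 ; sig = [2:]
  P={4,9}:  v_{4} + v_{9} = 0 ; sig = [2:]
  P={2,8}:  v_{2} + v_{8} = v_{7} ; sig = [2:1]
  P={3,9}:  v_{3} + v_{9} = v_{11} ; sig = [2:1]
  P={4,5}:  v_{4} + v_{5} = v_{6} ; sig = [2:1]
  P={4,11}:  v_{4} + v_{11} = v_{3} ; sig = [2:1]
  P={6,9}:  v_{6} + v_{9} = v_{5} ; sig = [2:1]
  P={3,4}:  v_{3} + v_{4} = v_{8} + v_{12} ; sig = [2:1,1]
  P={6,11}:  v_{6} + v_{11} = v_{3} + v_{5} ; sig = [2:1,1]
  P={3,6}:  v_{3} + v_{6} = v_{5} + v_{8} + v_{12} ; sig = [2:1,1,1]
  P={6,10,12}:  v_{6} + v_{10} + v_{12} = 0 ; sig = [3:]
  P={5,10,12}:  v_{5} + v_{10} + v_{12} = v_{9} ; sig = [3:1]
  P={8,9,12}:  v_{8} + v_{9} + v_{12} = v_{3} ; sig = [3:1]
  P={1,2,3}:  v_{1} + v_{2} + v_{3} = v_{9} + v_{12} ; sig = [3:1,1]
  P={7,9,12}:  v_{7} + v_{9} + v_{12} = v_{2} + v_{3} ; sig = [3:1,1]
  P={1,2,11}:  v_{1} + v_{2} + v_{11} = 2·v_{9} + v_{12} ; sig = [3:1,2]
  P={3,5,10}:  v_{3} + v_{5} + v_{10} = v_{8} + 2·v_{9} ; sig = [3:1,2]
  P={7,11,12}:  v_{7} + v_{11} + v_{12} = v_{2} + 2·v_{3} ; sig = [3:1,2]
  P={5,10,11}:  v_{5} + v_{10} + v_{11} = v_{8} + 3·v_{9} ; sig = [3:1,3]
  P={8,11,12}:  v_{8} + v_{11} + v_{12} = 2·v_{3} ; sig = [3:2]

so the primitive-relation signature multiset is
    |P|=2: 10 collections, coeffs (), (), (1), (1), (1), (1), (1), (1,1), (1,1), (1,1,1)
    |P|=3: 10 collections, coeffs (), (1), (1), (1,1), (1,1), (1,2), (1,2), (1,2), (1,3), (2)


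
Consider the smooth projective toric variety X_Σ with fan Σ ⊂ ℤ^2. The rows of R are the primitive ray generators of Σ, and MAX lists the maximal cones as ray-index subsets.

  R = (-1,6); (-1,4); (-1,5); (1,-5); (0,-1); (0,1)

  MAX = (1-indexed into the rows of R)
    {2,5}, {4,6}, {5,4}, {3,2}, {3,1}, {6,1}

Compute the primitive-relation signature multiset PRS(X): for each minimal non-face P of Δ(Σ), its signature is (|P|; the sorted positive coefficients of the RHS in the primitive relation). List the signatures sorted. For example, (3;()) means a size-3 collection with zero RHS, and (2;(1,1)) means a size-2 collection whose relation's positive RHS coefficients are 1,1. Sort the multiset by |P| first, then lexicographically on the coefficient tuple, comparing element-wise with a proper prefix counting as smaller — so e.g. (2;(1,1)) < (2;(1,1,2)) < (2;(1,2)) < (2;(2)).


Σ has 9 primitive collections:

  P={3,4}:  v_{3} + v_{4} = 0 — sig = (2;())
  P={5,6}:  v_{5} + v_{6} = 0 — sig = (2;())
  P={1,4}:  v_{1} + v_{4} = v_{6} — sig = (2;(1))
  P={1,5}:  v_{1} + v_{5} = v_{3} — sig = (2;(1))
  P={2,4}:  v_{2} + v_{4} = v_{5} — sig = (2;(1))
  P={2,6}:  v_{2} + v_{6} = v_{3} — sig = (2;(1))
  P={3,5}:  v_{3} + v_{5} = v_{2} — sig = (2;(1))
  P={3,6}:  v_{3} + v_{6} = v_{1} — sig = (2;(1))
  P={1,2}:  v_{1} + v_{2} = 2·v_{3} — sig = (2;(2))

Hence PRS(X_Σ) =
{ (2;()) ×2,  (2;(1)) ×6,  (2;(2)) }


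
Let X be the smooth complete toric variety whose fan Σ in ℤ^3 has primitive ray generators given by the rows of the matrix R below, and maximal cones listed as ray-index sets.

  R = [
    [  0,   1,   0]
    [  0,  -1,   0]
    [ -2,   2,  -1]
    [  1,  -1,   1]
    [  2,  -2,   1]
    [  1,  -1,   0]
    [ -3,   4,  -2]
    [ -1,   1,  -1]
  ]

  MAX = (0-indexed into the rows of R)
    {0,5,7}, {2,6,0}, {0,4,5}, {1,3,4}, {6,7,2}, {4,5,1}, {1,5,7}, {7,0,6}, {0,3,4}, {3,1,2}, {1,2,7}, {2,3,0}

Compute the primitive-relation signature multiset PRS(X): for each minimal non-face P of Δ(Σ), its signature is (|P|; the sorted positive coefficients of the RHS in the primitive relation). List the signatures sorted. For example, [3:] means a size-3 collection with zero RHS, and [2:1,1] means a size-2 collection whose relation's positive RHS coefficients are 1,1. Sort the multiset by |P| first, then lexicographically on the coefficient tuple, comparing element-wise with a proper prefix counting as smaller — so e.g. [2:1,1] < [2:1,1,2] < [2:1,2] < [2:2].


11 minimal non-faces of Δ(Σ) (on 8 rays):

  • {0,1}:  v_{0} + v_{1} = 0  ⇒ sig = [2:]
  • {2,4}:  v_{2} + v_{4} = 0  ⇒ sig = [2:]
  • {3,7}:  v_{3} + v_{7} = 0  ⇒ sig = [2:]
  • {2,5}:  v_{2} + v_{5} = v_{7}  ⇒ sig = [2:1]
  • {3,5}:  v_{3} + v_{5} = v_{4}  ⇒ sig = [2:1]
  • {4,7}:  v_{4} + v_{7} = v_{5}  ⇒ sig = [2:1]
  • {1,6}:  v_{1} + v_{6} = v_{2} + v_{7}  ⇒ sig = [2:1,1]
  • {3,6}:  v_{3} + v_{6} = v_{0} + v_{2}  ⇒ sig = [2:1,1]
  • {4,6}:  v_{4} + v_{6} = v_{0} + v_{7}  ⇒ sig = [2:1,1]
  • {5,6}:  v_{5} + v_{6} = v_{0} + 2·v_{7}  ⇒ sig = [2:1,2]
  • {0,2,7}:  v_{0} + v_{2} + v_{7} = v_{6}  ⇒ sig = [3:1]

Hence PRS(X_Σ) =
[[2:], [2:], [2:], [2:1], [2:1], [2:1], [2:1,1], [2:1,1], [2:1,1], [2:1,2], [3:1]]


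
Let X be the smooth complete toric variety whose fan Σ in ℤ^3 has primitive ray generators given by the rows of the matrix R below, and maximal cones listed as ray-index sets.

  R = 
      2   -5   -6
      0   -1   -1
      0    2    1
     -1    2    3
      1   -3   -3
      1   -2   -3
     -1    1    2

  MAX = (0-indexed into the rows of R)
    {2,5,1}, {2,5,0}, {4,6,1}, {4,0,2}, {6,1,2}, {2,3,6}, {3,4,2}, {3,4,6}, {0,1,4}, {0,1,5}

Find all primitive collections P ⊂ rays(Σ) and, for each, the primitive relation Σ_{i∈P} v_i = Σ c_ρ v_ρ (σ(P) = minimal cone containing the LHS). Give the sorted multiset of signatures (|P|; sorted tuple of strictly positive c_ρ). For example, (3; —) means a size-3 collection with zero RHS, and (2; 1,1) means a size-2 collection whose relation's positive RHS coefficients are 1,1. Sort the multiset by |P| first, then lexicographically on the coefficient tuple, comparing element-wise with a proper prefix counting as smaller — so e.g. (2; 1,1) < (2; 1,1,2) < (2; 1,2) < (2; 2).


Σ has 9 primitive collections:

  {3,5}:  v_{3} + v_{5} = 0 ; sig = (2; —)
  {0,3}:  v_{0} + v_{3} = v_{4} ; sig = (2; 1)
  {1,3}:  v_{1} + v_{3} = v_{6} ; sig = (2; 1)
  {4,5}:  v_{4} + v_{5} = v_{0} ; sig = (2; 1)
  {5,6}:  v_{5} + v_{6} = v_{1} ; sig = (2; 1)
  {0,6}:  v_{0} + v_{6} = v_{1} + v_{4} ; sig = (2; 1,1)
  {2,4,6}:  v_{2} + v_{4} + v_{6} = 0 ; sig = (3; —)
  {1,2,4}:  v_{1} + v_{2} + v_{4} = v_{5} ; sig = (3; 1)
  {0,1,2}:  v_{0} + v_{1} + v_{2} = 2·v_{5} ; sig = (3; 2)

Sorted signature multiset PRS(X):
    (2; —)
    (2; 1)
    (2; 1)
    (2; 1)
    (2; 1)
    (2; 1,1)
    (3; —)
    (3; 1)
    (3; 2)


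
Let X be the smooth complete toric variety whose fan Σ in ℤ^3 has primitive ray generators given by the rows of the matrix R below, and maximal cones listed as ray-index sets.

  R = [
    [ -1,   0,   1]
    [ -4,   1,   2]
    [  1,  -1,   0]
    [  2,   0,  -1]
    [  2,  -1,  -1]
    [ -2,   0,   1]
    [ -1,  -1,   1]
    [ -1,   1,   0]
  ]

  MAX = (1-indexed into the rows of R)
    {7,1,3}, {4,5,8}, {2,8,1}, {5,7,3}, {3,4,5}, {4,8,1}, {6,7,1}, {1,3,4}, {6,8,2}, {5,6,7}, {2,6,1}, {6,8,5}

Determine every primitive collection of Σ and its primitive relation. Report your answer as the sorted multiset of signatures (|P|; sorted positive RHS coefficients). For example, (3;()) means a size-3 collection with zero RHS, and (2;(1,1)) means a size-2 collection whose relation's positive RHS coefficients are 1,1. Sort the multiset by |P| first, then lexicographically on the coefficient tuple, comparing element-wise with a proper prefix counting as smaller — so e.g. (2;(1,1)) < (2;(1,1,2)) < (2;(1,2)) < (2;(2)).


11 collections generate NE(X_Σ); each relation:

  {3,8}:  v_{3} + v_{8} = 0  ⟹  sig = (2;())
  {4,6}:  v_{4} + v_{6} = 0  ⟹  sig = (2;())
  {1,5}:  v_{1} + v_{5} = v_{3}  ⟹  sig = (2;(1))
  {2,5}:  v_{2} + v_{5} = v_{6}  ⟹  sig = (2;(1))
  {3,6}:  v_{3} + v_{6} = v_{7}  ⟹  sig = (2;(1))
  {4,7}:  v_{4} + v_{7} = v_{3}  ⟹  sig = (2;(1))
  {7,8}:  v_{7} + v_{8} = v_{6}  ⟹  sig = (2;(1))
  {2,3}:  v_{2} + v_{3} = v_{1} + v_{6}  ⟹  sig = (2;(1,1))
  {2,4}:  v_{2} + v_{4} = v_{1} + v_{8}  ⟹  sig = (2;(1,1))
  {2,7}:  v_{2} + v_{7} = v_{1} + 2·v_{6}  ⟹  sig = (2;(1,2))
  {1,6,8}:  v_{1} + v_{6} + v_{8} = v_{2}  ⟹  sig = (3;(1))

Sorted signature multiset PRS(X):
    |P|=2: 10 collections, coeffs (), (), (1), (1), (1), (1), (1), (1,1), (1,1), (1,2)
    |P|=3: 1 collection, coeffs (1)


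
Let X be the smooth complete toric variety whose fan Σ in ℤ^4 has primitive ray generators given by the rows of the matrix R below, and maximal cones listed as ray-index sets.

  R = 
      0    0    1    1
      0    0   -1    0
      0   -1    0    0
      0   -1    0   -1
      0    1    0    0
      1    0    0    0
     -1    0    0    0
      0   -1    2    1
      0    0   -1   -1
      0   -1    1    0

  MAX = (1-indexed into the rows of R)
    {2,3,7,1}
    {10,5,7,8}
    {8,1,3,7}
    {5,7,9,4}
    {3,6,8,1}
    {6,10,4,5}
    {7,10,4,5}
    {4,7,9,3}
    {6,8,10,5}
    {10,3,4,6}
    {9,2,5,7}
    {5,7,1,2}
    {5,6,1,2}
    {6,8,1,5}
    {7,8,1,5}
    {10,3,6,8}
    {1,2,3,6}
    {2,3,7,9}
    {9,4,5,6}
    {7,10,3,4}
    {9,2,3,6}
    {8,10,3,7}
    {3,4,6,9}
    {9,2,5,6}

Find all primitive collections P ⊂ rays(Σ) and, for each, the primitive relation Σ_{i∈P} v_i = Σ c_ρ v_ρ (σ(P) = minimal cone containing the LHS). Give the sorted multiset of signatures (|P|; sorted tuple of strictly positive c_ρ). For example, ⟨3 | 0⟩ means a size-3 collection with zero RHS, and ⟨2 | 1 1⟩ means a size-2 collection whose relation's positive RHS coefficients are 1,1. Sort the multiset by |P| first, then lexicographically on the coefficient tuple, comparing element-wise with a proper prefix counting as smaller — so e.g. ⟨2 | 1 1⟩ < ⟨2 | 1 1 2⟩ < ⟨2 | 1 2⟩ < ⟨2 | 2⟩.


|primitive collections| = 11. Relations:

  {1,9}:  v_{1} + v_{9} = 0 ; sig = ⟨2 | 0⟩
  {3,5}:  v_{3} + v_{5} = 0 ; sig = ⟨2 | 0⟩
  {6,7}:  v_{6} + v_{7} = 0 ; sig = ⟨2 | 0⟩
  {1,4}:  v_{1} + v_{4} = v_{10} ; sig = ⟨2 | 1⟩
  {1,10}:  v_{1} + v_{10} = v_{8} ; sig = ⟨2 | 1⟩
  {2,10}:  v_{2} + v_{10} = v_{3} ; sig = ⟨2 | 1⟩
  {8,9}:  v_{8} + v_{9} = v_{10} ; sig = ⟨2 | 1⟩
  {9,10}:  v_{9} + v_{10} = v_{4} ; sig = ⟨2 | 1⟩
  {2,4}:  v_{2} + v_{4} = v_{3} + v_{9} ; sig = ⟨2 | 1 1⟩
  {2,8}:  v_{2} + v_{8} = v_{1} + v_{3} ; sig = ⟨2 | 1 1⟩
  {4,8}:  v_{4} + v_{8} = 2·v_{10} ; sig = ⟨2 | 2⟩

Sorted signature multiset PRS(X):
[⟨2 | 0⟩, ⟨2 | 0⟩, ⟨2 | 0⟩, ⟨2 | 1⟩, ⟨2 | 1⟩, ⟨2 | 1⟩, ⟨2 | 1⟩, ⟨2 | 1⟩, ⟨2 | 1 1⟩, ⟨2 | 1 1⟩, ⟨2 | 2⟩]


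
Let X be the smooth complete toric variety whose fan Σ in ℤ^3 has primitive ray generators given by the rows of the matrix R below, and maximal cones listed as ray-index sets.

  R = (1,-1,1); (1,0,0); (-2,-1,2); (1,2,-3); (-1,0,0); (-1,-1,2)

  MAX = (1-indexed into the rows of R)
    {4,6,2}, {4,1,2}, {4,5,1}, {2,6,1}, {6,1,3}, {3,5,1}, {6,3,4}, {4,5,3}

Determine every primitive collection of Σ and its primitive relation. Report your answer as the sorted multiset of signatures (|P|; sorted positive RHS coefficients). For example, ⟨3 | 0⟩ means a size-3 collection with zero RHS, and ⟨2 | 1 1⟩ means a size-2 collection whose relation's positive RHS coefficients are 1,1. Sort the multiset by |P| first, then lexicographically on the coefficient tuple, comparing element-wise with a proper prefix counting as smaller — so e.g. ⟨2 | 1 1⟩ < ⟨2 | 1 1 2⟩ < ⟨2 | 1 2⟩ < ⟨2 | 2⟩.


Minimal non-faces — 5 found among 6 rays, 8 max cones:

  P = {2,5}:  v_{2} + v_{5} = 0  →  sig = ⟨2 | 0⟩
  P = {2,3}:  v_{2} + v_{3} = v_{6}  →  sig = ⟨2 | 1⟩
  P = {5,6}:  v_{5} + v_{6} = v_{3}  →  sig = ⟨2 | 1⟩
  P = {1,3,4}:  v_{1} + v_{3} + v_{4} = 0  →  sig = ⟨3 | 0⟩
  P = {1,4,6}:  v_{1} + v_{4} + v_{6} = v_{2}  →  sig = ⟨3 | 1⟩

Sorted signature multiset PRS(X):
    |P|=2: 3 collections, coeffs (), (1), (1)
    |P|=3: 2 collections, coeffs (), (1)


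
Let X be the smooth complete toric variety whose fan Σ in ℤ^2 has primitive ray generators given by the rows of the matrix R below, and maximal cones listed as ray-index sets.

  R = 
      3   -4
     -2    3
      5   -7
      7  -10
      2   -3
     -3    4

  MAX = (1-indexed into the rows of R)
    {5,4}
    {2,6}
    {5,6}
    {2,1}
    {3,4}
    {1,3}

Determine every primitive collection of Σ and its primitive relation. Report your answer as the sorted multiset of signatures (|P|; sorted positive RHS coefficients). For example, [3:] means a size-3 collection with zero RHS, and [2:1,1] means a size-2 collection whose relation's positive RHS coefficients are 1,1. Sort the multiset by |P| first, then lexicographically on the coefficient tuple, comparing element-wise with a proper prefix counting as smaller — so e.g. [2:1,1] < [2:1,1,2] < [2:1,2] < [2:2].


Δ(Σ) — 6 vertices, 9 min non-faces:

  {1,6}:  v_{1} + v_{6} = 0  ⟹  sig = [2:]
  {2,5}:  v_{2} + v_{5} = 0  ⟹  sig = [2:]
  {1,5}:  v_{1} + v_{5} = v_{3}  ⟹  sig = [2:1]
  {2,3}:  v_{2} + v_{3} = v_{1}  ⟹  sig = [2:1]
  {2,4}:  v_{2} + v_{4} = v_{3}  ⟹  sig = [2:1]
  {3,5}:  v_{3} + v_{5} = v_{4}  ⟹  sig = [2:1]
  {3,6}:  v_{3} + v_{6} = v_{5}  ⟹  sig = [2:1]
  {1,4}:  v_{1} + v_{4} = 2·v_{3}  ⟹  sig = [2:2]
  {4,6}:  v_{4} + v_{6} = 2·v_{5}  ⟹  sig = [2:2]

so the primitive-relation signature multiset is
    [2:]
    [2:]
    [2:1]
    [2:1]
    [2:1]
    [2:1]
    [2:1]
    [2:2]
    [2:2]


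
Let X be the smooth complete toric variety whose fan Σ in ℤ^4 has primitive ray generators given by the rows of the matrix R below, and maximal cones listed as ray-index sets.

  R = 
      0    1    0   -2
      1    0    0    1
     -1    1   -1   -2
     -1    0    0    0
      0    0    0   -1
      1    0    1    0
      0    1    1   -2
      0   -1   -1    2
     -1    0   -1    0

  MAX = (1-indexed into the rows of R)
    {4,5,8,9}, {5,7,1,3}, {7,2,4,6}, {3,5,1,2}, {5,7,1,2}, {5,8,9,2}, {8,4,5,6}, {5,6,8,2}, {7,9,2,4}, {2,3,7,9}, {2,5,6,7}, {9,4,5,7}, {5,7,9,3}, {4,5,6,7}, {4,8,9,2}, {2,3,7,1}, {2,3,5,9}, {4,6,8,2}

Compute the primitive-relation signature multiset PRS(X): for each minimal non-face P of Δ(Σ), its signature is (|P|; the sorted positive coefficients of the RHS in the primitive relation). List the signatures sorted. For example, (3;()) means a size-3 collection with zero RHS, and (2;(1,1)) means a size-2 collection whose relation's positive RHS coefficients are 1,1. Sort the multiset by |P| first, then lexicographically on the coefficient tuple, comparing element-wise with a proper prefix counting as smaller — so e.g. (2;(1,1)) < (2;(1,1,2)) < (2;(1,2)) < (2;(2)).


Minimal non-faces — 12 found among 9 rays, 18 max cones:

  P = {6,9}:  v_{6} + v_{9} = 0 — sig = (2;())
  P = {7,8}:  v_{7} + v_{8} = 0 — sig = (2;())
  P = {1,9}:  v_{1} + v_{9} = v_{3} — sig = (2;(1))
  P = {3,6}:  v_{3} + v_{6} = v_{1} — sig = (2;(1))
  P = {1,4}:  v_{1} + v_{4} = v_{7} + v_{9} — sig = (2;(1,1))
  P = {1,6}:  v_{1} + v_{6} = v_{2} + v_{5} + v_{7} — sig = (2;(1,1,1))
  P = {1,8}:  v_{1} + v_{8} = v_{2} + v_{5} + v_{9} — sig = (2;(1,1,1))
  P = {3,8}:  v_{3} + v_{8} = v_{2} + v_{5} + 2·v_{9} — sig = (2;(1,1,2))
  P = {3,4}:  v_{3} + v_{4} = v_{7} + 2·v_{9} — sig = (2;(1,2))
  P = {2,4,5}:  v_{2} + v_{4} + v_{5} = 0 — sig = (3;())
  P = {2,5,7,9}:  v_{2} + v_{5} + v_{7} + v_{9} = v_{1} — sig = (4;(1))
  P = {2,3,5,7}:  v_{2} + v_{3} + v_{5} + v_{7} = 2·v_{1} — sig = (4;(2))

Hence PRS(X_Σ) =
{ (2;()) ×2,  (2;(1)) ×2,  (2;(1,1)),  (2;(1,1,1)) ×2,  (2;(1,1,2)),  (2;(1,2)),  (3;()),  (4;(1)),  (4;(2)) }


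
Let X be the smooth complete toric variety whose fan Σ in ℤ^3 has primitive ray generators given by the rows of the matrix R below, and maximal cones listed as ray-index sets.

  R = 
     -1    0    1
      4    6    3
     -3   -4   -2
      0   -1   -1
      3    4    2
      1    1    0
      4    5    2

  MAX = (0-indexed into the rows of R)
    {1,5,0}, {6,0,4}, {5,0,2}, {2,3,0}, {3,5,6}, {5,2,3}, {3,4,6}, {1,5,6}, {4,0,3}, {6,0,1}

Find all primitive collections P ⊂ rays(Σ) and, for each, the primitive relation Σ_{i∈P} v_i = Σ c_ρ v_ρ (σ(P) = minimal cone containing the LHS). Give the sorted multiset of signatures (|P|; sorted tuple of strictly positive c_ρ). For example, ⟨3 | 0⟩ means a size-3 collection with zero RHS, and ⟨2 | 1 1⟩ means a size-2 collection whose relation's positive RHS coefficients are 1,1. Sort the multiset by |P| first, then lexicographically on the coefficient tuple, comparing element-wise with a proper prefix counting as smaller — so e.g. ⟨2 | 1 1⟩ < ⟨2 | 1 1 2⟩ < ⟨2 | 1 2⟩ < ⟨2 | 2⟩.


Δ(Σ) — 7 vertices, 9 min non-faces:

  P={2,4}:  v_{2} + v_{4} = 0 — sig = ⟨2 | 0⟩
  P={1,3}:  v_{1} + v_{3} = v_{6} — sig = ⟨2 | 1⟩
  P={2,6}:  v_{2} + v_{6} = v_{5} — sig = ⟨2 | 1⟩
  P={4,5}:  v_{4} + v_{5} = v_{6} — sig = ⟨2 | 1⟩
  P={1,2}:  v_{1} + v_{2} = v_{0} + 2·v_{5} — sig = ⟨2 | 1 2⟩
  P={1,4}:  v_{1} + v_{4} = v_{0} + 2·v_{6} — sig = ⟨2 | 1 2⟩
  P={0,3,5}:  v_{0} + v_{3} + v_{5} = 0 — sig = ⟨3 | 0⟩
  P={0,3,6}:  v_{0} + v_{3} + v_{6} = v_{4} — sig = ⟨3 | 1⟩
  P={0,5,6}:  v_{0} + v_{5} + v_{6} = v_{1} — sig = ⟨3 | 1⟩

so the primitive-relation signature multiset is
    |P|=2: 6 collections, coeffs (), (1), (1), (1), (1,2), (1,2)
    |P|=3: 3 collections, coeffs (), (1), (1)
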